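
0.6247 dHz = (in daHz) 0.006247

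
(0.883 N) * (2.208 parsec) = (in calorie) 1.438e+16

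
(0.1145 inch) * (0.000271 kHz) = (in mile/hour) 0.001763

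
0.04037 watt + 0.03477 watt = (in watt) 0.07514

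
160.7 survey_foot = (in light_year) 5.177e-15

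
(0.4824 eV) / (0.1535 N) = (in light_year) 5.322e-35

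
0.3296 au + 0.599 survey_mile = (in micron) 4.931e+16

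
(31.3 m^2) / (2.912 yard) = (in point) 3.332e+04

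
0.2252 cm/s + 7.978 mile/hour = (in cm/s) 356.9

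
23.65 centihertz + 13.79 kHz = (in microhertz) 1.379e+10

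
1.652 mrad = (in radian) 0.001652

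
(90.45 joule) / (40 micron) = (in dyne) 2.261e+11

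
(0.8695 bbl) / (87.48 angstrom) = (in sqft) 1.701e+08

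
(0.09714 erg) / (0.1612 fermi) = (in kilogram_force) 6.145e+06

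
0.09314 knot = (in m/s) 0.04792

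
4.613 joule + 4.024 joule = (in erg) 8.637e+07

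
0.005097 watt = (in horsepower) 6.835e-06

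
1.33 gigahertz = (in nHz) 1.33e+18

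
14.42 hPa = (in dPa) 1.442e+04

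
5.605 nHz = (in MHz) 5.605e-15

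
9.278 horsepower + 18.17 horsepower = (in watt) 2.047e+04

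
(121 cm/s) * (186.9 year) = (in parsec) 2.311e-07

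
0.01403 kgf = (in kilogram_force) 0.01403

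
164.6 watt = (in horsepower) 0.2207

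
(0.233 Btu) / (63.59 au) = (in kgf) 2.635e-12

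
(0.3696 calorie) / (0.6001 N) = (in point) 7305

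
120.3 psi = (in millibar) 8294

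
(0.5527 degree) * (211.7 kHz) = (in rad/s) 2042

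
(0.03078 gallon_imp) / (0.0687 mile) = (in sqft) 1.362e-05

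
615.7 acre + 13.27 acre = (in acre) 629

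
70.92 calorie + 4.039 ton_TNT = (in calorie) 4.039e+09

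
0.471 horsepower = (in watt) 351.2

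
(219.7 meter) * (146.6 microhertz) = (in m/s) 0.03221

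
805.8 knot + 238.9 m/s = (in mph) 1462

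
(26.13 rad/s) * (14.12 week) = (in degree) 1.279e+10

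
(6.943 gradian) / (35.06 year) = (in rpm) 9.419e-10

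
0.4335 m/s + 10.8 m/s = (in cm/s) 1123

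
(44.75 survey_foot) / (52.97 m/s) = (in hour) 7.153e-05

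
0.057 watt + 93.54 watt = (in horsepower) 0.1255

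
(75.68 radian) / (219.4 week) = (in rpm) 5.446e-06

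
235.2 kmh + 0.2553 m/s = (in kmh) 236.1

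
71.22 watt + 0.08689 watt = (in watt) 71.31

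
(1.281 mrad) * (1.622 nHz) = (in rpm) 1.984e-11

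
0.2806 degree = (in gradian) 0.3118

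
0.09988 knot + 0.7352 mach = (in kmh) 901.4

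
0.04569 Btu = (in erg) 4.821e+08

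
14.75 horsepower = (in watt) 1.1e+04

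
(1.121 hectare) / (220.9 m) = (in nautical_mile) 0.0274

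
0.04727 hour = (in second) 170.2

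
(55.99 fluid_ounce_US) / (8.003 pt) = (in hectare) 5.865e-05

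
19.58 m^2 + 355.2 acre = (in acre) 355.2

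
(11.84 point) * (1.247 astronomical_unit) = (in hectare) 7.792e+04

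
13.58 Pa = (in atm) 0.000134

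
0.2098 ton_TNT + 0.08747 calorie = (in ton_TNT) 0.2098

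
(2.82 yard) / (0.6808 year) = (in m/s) 1.201e-07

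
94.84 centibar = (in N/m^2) 9.484e+04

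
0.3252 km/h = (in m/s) 0.09033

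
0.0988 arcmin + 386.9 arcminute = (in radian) 0.1126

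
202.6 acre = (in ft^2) 8.825e+06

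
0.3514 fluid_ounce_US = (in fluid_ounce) 0.3514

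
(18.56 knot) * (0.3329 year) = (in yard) 1.096e+08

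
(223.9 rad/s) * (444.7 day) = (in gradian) 5.477e+11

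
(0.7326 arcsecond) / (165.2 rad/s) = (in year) 6.817e-16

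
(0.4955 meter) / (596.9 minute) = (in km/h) 4.981e-05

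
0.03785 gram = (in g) 0.03785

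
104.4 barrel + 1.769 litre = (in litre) 1.66e+04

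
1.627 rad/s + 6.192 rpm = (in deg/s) 130.4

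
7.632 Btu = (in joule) 8052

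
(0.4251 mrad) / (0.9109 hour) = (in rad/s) 1.296e-07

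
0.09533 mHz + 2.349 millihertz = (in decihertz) 0.02444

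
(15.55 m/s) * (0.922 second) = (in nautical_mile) 0.007741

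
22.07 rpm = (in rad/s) 2.311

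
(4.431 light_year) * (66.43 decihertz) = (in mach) 8.178e+14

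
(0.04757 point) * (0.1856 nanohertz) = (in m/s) 3.115e-15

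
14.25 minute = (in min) 14.25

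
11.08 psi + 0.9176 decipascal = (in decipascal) 7.639e+05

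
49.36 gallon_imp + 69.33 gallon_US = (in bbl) 3.062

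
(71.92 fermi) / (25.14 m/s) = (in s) 2.861e-15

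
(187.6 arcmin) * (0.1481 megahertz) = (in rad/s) 8082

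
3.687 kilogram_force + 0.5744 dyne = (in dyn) 3.616e+06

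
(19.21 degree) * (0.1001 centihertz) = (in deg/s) 0.01923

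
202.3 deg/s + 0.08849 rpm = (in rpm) 33.81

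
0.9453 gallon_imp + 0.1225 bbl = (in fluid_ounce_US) 803.9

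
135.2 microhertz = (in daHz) 1.352e-05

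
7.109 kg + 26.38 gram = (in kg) 7.135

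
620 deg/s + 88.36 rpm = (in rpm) 191.7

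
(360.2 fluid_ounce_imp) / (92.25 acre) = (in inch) 1.079e-06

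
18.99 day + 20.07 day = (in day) 39.06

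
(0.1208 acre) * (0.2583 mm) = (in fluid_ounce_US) 4270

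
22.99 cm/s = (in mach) 0.0006752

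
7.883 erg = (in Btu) 7.472e-10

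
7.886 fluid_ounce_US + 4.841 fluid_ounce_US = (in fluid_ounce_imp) 13.25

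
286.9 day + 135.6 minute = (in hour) 6888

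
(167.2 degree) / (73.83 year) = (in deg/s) 7.181e-08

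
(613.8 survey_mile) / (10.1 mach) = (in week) 0.0004749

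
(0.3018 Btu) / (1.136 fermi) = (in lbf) 6.301e+16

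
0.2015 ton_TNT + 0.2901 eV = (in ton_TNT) 0.2015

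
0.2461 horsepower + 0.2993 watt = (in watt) 183.8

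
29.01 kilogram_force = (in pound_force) 63.96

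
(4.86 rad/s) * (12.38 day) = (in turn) 8.274e+05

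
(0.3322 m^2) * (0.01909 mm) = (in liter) 0.006342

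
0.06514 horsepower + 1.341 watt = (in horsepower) 0.06694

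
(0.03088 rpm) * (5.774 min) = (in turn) 0.1783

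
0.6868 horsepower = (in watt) 512.1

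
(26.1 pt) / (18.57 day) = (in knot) 1.116e-08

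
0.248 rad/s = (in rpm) 2.368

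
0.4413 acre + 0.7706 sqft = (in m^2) 1786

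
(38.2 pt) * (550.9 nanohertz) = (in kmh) 2.673e-08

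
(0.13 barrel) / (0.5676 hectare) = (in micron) 3.641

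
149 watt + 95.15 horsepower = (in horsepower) 95.35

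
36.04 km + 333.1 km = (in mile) 229.4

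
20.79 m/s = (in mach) 0.06106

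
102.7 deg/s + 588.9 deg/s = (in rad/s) 12.07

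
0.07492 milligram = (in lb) 1.652e-07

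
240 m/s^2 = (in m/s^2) 240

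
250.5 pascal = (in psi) 0.03633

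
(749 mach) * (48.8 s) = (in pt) 3.528e+10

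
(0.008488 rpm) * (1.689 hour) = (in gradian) 344.1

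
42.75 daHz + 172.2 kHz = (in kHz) 172.6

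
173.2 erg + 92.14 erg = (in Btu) 2.515e-08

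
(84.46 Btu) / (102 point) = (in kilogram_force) 2.525e+05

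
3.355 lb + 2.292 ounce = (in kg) 1.587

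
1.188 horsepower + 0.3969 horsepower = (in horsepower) 1.585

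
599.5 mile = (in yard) 1.055e+06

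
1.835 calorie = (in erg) 7.678e+07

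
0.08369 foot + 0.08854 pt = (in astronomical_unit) 1.707e-13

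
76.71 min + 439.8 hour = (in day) 18.38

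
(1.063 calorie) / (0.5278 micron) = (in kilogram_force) 8.593e+05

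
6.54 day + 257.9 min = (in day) 6.719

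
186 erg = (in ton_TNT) 4.446e-15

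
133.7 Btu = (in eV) 8.804e+23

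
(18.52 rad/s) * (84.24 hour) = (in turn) 8.939e+05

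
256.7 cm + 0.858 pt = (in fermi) 2.567e+15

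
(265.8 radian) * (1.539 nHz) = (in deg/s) 2.344e-05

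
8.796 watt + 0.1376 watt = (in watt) 8.934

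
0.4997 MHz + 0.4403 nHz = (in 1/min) 2.998e+07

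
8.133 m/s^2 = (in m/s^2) 8.133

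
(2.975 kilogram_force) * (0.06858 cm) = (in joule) 0.02001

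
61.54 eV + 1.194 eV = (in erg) 1.005e-10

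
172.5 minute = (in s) 1.035e+04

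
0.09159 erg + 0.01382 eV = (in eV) 5.717e+10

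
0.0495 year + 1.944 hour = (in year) 0.04972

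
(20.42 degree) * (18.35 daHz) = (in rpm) 624.5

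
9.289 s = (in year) 2.946e-07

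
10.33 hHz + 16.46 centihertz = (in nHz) 1.033e+12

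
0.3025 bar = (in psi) 4.387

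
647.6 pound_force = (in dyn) 2.881e+08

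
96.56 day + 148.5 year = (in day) 5.43e+04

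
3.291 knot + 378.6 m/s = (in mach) 1.117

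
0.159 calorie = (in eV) 4.152e+18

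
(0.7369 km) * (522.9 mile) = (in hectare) 6.201e+04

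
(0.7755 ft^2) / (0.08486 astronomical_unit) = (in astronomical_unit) 3.794e-23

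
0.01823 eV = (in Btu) 2.768e-24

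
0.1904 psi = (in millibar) 13.13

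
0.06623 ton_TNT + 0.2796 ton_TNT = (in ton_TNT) 0.3458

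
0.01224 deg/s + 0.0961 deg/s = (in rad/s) 0.001891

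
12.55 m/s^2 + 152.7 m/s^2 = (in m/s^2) 165.2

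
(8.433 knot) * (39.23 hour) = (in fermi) 6.127e+20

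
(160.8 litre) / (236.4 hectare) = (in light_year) 7.19e-24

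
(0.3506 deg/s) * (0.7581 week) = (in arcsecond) 5.787e+08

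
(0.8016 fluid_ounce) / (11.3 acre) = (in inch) 2.041e-08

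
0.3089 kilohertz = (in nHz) 3.089e+11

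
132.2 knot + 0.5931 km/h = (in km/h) 245.4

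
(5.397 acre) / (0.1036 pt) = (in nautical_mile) 3.227e+05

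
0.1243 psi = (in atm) 0.008458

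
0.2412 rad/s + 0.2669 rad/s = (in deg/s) 29.11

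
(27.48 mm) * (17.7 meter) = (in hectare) 4.864e-05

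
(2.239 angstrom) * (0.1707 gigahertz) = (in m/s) 0.03822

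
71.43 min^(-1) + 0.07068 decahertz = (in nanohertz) 1.897e+09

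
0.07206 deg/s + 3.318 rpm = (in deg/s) 19.98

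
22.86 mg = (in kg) 2.286e-05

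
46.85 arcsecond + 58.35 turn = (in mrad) 3.666e+05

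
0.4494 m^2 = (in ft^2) 4.837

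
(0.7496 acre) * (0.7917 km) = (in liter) 2.402e+09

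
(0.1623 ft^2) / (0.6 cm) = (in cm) 251.3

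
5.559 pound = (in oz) 88.94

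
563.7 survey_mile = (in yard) 9.921e+05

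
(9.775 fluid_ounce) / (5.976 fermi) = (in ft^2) 5.207e+11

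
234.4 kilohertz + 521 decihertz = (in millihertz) 2.345e+08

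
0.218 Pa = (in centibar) 0.000218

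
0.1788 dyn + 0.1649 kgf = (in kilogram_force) 0.1649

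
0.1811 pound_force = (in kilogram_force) 0.08215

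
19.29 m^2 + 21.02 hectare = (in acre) 51.95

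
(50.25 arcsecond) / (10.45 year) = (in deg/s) 4.236e-11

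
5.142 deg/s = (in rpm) 0.857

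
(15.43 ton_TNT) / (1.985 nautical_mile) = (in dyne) 1.756e+12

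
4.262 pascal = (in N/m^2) 4.262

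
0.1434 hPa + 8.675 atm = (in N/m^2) 8.79e+05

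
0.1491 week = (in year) 0.002859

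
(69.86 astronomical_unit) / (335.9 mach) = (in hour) 2.538e+04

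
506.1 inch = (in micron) 1.285e+07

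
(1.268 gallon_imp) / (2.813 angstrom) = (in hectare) 2049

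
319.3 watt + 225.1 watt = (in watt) 544.4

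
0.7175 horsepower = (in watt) 535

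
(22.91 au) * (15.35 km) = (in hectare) 5.261e+12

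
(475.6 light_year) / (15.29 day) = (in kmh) 1.226e+13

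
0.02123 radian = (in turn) 0.003379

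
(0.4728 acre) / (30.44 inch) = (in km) 2.475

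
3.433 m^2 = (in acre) 0.0008483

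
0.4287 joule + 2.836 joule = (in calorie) 0.7803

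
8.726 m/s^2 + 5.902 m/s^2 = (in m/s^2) 14.63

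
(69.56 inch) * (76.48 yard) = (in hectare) 0.01236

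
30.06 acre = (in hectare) 12.16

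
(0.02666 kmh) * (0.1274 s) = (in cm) 0.09435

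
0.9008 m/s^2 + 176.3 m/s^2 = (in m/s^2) 177.2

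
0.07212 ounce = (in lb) 0.004508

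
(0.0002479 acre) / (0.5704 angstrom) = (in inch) 6.924e+11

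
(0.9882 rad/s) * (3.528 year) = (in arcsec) 2.268e+13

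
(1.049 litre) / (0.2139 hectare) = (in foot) 1.609e-06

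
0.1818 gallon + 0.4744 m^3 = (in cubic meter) 0.4751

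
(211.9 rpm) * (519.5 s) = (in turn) 1835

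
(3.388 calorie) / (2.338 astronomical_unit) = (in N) 4.053e-11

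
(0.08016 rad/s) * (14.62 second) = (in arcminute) 4029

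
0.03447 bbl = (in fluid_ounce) 185.3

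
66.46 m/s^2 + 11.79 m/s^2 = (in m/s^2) 78.25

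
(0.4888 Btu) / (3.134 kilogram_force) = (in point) 4.756e+04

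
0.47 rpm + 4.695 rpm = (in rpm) 5.165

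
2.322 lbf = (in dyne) 1.033e+06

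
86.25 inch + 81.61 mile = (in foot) 4.309e+05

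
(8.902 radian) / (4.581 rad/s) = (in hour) 0.0005398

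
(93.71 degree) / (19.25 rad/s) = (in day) 9.834e-07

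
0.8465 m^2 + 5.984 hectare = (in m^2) 5.984e+04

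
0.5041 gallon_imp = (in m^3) 0.002292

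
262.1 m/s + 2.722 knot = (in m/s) 263.5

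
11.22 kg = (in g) 1.122e+04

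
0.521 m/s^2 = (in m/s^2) 0.521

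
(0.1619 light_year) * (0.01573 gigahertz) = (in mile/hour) 5.39e+22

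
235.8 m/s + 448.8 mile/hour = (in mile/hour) 976.3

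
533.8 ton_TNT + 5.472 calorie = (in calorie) 5.338e+11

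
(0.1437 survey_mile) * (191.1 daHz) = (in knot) 8.591e+05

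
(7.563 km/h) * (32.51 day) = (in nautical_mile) 3186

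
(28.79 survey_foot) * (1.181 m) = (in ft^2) 111.6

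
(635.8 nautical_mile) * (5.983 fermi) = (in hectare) 7.045e-13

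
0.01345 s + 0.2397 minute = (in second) 14.4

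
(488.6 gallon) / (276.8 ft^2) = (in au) 4.808e-13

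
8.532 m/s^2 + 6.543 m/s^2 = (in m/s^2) 15.07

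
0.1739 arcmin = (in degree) 0.002898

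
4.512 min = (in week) 0.0004476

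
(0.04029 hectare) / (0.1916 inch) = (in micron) 8.279e+10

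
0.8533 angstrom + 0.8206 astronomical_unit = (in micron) 1.228e+17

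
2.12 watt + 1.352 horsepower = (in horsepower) 1.355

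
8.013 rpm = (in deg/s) 48.08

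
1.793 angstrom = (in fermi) 1.793e+05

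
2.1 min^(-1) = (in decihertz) 0.35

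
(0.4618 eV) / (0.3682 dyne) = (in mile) 1.249e-17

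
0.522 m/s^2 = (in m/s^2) 0.522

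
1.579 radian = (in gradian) 100.5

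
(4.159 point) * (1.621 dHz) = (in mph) 0.000532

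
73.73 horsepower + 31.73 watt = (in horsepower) 73.77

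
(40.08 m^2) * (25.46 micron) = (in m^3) 0.00102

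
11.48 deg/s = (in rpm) 1.913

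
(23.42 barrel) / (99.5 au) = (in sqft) 2.693e-12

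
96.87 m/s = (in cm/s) 9687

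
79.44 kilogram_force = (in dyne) 7.79e+07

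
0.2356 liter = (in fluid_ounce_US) 7.967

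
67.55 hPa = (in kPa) 6.755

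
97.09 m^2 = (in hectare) 0.009709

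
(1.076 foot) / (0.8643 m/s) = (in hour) 0.0001054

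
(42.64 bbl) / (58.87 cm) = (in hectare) 0.001152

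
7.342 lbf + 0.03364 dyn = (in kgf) 3.33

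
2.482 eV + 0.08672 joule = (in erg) 8.672e+05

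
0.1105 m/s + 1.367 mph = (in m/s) 0.7216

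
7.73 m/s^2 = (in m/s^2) 7.73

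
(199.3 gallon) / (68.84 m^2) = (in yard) 0.01199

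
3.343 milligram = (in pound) 7.37e-06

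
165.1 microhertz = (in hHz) 1.651e-06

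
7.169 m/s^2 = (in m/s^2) 7.169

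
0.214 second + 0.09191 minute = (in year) 1.817e-07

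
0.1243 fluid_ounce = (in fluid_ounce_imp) 0.1294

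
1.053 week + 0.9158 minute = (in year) 0.0202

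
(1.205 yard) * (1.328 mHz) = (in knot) 0.002844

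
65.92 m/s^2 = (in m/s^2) 65.92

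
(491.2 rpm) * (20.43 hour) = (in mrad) 3.783e+09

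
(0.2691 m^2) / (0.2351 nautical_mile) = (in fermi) 6.18e+11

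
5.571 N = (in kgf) 0.5681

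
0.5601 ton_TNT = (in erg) 2.343e+16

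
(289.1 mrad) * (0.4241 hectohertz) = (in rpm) 117.1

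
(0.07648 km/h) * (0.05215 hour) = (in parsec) 1.293e-16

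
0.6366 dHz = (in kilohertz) 6.366e-05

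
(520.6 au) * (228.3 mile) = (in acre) 7.071e+15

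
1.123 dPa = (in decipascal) 1.123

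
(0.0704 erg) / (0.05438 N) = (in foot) 4.247e-07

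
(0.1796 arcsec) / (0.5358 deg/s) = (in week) 1.54e-10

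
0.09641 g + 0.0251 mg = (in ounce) 0.003402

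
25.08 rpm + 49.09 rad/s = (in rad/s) 51.72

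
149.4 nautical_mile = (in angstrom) 2.767e+15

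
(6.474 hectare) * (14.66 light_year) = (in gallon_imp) 1.975e+24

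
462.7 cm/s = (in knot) 8.994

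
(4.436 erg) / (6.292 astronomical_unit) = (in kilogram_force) 4.806e-20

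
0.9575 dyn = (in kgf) 9.764e-07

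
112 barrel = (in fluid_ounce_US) 6.021e+05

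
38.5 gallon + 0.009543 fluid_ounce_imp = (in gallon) 38.5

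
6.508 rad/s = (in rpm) 62.15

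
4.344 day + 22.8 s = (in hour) 104.3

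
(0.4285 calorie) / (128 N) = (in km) 1.401e-05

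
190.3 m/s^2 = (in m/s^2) 190.3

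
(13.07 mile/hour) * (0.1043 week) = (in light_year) 3.896e-11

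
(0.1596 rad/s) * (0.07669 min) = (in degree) 42.08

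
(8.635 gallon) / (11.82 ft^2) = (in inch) 1.172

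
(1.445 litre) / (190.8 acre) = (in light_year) 1.978e-25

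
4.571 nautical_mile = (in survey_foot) 2.777e+04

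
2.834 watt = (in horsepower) 0.0038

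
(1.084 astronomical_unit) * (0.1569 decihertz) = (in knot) 4.946e+09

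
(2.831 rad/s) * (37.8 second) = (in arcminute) 3.679e+05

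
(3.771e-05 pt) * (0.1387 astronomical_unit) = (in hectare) 0.0276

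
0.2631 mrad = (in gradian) 0.01675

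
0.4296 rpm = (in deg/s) 2.578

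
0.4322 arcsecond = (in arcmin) 0.007203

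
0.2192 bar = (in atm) 0.2163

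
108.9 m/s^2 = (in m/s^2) 108.9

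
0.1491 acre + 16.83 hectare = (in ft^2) 1.818e+06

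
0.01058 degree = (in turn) 2.939e-05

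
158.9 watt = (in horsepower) 0.2131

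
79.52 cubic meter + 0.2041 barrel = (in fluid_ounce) 2.69e+06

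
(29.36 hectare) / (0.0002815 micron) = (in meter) 1.043e+15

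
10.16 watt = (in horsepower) 0.01362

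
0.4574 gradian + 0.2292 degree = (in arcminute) 38.45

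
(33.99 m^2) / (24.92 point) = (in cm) 3.866e+05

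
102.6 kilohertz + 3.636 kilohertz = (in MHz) 0.1062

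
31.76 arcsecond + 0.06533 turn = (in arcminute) 1412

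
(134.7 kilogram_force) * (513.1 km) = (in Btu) 6.424e+05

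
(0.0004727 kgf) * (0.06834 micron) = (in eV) 1.977e+09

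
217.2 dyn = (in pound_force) 0.0004883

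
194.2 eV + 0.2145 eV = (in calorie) 7.445e-18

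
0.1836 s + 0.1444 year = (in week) 7.529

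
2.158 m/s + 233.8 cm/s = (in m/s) 4.496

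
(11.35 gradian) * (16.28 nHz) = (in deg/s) 1.663e-07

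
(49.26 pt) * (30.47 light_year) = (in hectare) 5.009e+11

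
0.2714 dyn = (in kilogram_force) 2.768e-07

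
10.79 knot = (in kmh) 19.98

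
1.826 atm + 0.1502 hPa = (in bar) 1.85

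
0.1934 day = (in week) 0.02763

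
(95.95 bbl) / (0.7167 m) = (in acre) 0.00526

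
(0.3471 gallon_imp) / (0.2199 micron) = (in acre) 1.773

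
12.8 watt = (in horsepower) 0.01717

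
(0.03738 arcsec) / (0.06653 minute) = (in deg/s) 2.601e-06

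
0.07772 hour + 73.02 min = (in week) 0.007707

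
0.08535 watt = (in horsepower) 0.0001145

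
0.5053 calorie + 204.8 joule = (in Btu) 0.1961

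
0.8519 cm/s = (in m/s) 0.008519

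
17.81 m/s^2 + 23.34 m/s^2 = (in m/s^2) 41.15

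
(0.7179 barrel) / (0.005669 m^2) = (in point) 5.707e+04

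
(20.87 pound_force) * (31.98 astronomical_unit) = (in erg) 4.441e+21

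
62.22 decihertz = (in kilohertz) 0.006222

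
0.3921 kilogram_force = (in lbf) 0.8644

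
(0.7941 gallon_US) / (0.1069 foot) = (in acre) 2.28e-05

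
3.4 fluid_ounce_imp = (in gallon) 0.02552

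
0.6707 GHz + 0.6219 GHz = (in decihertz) 1.293e+10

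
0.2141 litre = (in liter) 0.2141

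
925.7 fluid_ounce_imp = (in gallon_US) 6.948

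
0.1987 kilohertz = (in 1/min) 1.192e+04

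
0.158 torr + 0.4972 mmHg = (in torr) 0.6552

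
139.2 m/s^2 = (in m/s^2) 139.2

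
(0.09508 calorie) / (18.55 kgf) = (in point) 6.199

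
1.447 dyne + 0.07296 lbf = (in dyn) 3.246e+04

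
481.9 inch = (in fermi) 1.224e+16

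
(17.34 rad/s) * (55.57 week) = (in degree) 3.339e+10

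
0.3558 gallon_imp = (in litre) 1.617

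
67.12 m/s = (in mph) 150.1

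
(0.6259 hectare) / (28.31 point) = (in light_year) 6.624e-11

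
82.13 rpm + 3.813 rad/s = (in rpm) 118.5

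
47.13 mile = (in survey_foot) 2.488e+05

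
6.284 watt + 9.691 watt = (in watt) 15.98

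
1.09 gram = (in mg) 1090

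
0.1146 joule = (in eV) 7.153e+17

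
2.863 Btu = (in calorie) 721.9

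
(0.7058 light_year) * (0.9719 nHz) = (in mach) 1.906e+04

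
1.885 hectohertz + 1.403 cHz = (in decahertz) 18.85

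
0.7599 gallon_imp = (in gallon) 0.9126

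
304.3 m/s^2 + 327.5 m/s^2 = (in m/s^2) 631.8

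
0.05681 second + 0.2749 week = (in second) 1.663e+05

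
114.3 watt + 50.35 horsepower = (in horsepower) 50.5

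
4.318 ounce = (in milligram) 1.224e+05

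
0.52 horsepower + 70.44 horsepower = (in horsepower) 70.96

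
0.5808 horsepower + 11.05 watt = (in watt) 444.2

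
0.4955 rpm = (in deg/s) 2.973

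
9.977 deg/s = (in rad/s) 0.1741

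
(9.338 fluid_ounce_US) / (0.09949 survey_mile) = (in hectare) 1.725e-10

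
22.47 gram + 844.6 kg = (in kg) 844.6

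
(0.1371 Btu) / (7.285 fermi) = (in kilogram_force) 2.025e+15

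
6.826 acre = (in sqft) 2.973e+05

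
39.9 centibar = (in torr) 299.3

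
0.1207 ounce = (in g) 3.422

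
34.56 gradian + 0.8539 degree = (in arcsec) 1.15e+05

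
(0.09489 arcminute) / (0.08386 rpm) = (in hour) 8.731e-07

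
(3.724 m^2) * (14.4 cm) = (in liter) 536.3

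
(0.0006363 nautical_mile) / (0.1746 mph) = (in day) 0.0001747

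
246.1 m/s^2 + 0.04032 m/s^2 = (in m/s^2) 246.1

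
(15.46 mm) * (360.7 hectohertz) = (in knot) 1084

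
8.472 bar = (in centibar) 847.2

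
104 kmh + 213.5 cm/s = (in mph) 69.4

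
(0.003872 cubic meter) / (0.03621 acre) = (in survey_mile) 1.642e-08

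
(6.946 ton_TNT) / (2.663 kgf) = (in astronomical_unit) 0.007439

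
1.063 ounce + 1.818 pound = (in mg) 8.548e+05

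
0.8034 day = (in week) 0.1148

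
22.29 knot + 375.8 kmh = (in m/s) 115.9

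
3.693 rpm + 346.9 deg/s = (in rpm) 61.51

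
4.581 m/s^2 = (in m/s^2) 4.581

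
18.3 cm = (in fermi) 1.83e+14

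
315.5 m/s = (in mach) 0.9266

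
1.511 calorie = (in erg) 6.322e+07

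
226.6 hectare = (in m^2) 2.266e+06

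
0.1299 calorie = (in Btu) 0.0005151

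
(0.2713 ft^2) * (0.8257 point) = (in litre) 0.007342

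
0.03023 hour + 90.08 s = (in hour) 0.05525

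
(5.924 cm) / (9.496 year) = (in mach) 5.81e-13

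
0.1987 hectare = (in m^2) 1987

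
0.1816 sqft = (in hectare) 1.687e-06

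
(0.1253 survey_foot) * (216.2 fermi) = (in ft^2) 8.888e-14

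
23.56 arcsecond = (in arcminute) 0.3927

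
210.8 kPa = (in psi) 30.57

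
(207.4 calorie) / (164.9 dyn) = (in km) 526.2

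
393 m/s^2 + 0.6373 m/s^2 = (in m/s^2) 393.6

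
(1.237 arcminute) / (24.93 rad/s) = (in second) 1.443e-05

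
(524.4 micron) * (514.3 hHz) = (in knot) 52.43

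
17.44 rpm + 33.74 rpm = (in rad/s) 5.36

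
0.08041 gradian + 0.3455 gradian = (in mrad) 6.69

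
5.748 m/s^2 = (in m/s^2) 5.748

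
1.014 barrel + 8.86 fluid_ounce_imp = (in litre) 161.5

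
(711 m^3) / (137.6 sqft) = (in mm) 5.562e+04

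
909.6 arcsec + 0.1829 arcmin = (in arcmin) 15.34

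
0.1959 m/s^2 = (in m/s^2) 0.1959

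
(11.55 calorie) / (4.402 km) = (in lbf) 0.002468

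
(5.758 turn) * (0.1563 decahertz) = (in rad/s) 56.55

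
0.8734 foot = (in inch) 10.48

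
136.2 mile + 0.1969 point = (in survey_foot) 7.191e+05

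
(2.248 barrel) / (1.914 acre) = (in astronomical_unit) 3.084e-16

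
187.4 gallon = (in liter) 709.4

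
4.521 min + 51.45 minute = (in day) 0.03887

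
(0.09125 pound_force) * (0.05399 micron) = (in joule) 2.191e-08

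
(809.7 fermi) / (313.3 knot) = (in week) 8.306e-21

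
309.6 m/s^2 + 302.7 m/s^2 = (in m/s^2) 612.3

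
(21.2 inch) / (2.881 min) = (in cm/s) 0.3115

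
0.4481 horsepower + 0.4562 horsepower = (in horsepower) 0.9043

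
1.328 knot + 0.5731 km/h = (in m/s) 0.8424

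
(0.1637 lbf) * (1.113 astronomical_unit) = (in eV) 7.567e+29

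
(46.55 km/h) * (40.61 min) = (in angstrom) 3.151e+14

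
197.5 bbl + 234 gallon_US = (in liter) 3.229e+04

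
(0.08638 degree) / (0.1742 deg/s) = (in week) 8.199e-07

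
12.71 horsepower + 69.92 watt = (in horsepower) 12.8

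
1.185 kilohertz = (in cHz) 1.185e+05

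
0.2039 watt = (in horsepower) 0.0002734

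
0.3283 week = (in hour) 55.15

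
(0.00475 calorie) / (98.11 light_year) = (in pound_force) 4.813e-21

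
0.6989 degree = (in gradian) 0.7766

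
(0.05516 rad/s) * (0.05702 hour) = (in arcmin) 3.892e+04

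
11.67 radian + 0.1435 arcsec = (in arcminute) 4.012e+04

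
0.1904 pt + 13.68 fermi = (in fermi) 6.717e+10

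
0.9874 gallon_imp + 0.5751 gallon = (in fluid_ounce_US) 225.4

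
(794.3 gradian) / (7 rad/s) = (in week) 2.947e-06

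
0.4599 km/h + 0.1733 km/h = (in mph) 0.3935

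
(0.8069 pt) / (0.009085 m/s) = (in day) 3.626e-07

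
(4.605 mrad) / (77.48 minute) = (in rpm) 9.459e-06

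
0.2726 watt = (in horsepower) 0.0003656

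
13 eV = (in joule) 2.083e-18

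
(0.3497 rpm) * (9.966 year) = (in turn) 1.832e+06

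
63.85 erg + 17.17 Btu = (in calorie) 4330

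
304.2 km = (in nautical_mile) 164.3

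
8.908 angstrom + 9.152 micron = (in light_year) 9.675e-22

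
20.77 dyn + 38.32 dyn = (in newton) 0.0005909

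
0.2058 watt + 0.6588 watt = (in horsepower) 0.001159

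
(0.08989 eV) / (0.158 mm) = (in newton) 9.115e-17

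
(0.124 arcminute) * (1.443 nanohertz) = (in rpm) 4.97e-13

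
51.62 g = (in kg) 0.05162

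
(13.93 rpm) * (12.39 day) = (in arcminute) 5.368e+09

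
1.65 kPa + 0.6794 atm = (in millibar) 704.9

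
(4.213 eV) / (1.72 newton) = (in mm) 3.924e-16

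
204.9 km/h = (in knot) 110.6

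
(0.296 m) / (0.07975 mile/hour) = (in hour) 0.002306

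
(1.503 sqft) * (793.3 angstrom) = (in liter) 1.108e-05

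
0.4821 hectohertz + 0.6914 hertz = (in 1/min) 2934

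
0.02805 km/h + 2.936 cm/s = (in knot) 0.07222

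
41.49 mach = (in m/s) 1.413e+04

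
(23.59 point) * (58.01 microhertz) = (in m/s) 4.828e-07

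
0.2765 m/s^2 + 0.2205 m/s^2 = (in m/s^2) 0.497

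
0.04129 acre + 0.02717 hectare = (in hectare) 0.04388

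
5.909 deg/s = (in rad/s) 0.1031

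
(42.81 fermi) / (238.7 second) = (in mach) 5.267e-19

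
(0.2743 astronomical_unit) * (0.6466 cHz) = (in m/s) 2.653e+08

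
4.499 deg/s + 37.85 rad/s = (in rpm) 362.2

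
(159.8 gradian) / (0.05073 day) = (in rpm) 0.005469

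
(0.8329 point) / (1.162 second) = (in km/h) 0.0009103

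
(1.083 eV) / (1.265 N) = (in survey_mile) 8.523e-23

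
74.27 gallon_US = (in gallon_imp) 61.84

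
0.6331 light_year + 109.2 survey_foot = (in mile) 3.722e+12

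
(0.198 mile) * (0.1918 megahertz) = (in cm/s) 6.112e+09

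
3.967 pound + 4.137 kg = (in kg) 5.936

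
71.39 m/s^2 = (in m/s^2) 71.39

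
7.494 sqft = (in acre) 0.000172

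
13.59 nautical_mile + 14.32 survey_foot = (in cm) 2.517e+06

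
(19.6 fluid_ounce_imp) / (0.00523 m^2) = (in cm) 10.65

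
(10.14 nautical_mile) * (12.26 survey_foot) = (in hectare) 7.018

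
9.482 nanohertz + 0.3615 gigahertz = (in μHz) 3.615e+14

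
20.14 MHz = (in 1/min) 1.208e+09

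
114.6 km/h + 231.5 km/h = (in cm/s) 9614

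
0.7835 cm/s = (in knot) 0.01523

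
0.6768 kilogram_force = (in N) 6.637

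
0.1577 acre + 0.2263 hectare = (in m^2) 2901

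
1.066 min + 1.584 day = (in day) 1.585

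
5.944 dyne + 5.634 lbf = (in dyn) 2.506e+06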